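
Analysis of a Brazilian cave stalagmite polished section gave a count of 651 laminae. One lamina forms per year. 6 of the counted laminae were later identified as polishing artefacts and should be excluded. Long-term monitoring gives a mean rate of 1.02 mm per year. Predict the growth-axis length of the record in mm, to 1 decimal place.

After corrections the count is 651 − 6 = 645 laminae.
Predicted length = 1.02 mm/year × 645 years = 657.9 mm.

657.9 mm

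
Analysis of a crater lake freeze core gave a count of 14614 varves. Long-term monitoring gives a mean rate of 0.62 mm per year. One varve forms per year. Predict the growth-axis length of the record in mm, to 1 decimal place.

The record spans 14614 years at 0.62 mm per year.
Predicted length = 0.62 mm/year × 14614 years = 9060.7 mm.

9060.7 mm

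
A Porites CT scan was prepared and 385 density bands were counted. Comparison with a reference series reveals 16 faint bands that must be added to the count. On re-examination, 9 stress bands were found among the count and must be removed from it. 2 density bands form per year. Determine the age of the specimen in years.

196 years

True density band count = 385 − 9 + 16 = 392.
Dividing by 2 density bands per year: 392 / 2 = 196 years.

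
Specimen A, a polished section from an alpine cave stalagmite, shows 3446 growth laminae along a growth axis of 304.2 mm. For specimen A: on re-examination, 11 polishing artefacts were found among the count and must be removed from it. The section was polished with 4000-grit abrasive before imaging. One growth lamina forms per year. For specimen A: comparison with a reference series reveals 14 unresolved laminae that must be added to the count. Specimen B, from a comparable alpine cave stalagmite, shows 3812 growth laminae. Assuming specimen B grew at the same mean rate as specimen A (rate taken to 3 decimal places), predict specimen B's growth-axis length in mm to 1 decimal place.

335.5 mm

Specimen A: correcting the raw count gives 3446 − 11 + 14 = 3449 true growth laminae.
A: 304.2 mm over 3449 years gives 304.2 / 3449 ≈ 0.088 mm/yr.
For B, 0.088 mm/year × 3812 years = 335.5 mm.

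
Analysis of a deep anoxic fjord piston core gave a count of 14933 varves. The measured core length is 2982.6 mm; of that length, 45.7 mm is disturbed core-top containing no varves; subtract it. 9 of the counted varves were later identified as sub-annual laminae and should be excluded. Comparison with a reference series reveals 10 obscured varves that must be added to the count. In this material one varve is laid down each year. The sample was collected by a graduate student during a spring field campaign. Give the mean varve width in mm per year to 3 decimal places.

Adjusted count: 14933 − 9 + 10 = 14934 varves.
Net length = 2982.6 − 45.7 = 2936.9 mm.
Mean rate = 2936.9 mm / 14934 years ≈ 0.197 mm per year.

0.197 mm per year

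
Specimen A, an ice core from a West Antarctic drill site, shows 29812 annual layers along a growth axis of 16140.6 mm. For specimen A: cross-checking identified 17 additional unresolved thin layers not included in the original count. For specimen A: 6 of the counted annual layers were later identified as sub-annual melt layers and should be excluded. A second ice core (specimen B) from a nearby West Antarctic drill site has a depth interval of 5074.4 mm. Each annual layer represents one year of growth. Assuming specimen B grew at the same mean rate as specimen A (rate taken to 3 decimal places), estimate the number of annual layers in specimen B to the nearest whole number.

Specimen A: correcting the raw count gives 29812 − 6 + 17 = 29823 true annual layers.
A: Extension rate ≈ 16140.6 / 29823 = 0.541 mm/yr.
For B, 5074.4 / 0.541 = 9379.67 years ≈ 9380 annual layers.

9380 annual layers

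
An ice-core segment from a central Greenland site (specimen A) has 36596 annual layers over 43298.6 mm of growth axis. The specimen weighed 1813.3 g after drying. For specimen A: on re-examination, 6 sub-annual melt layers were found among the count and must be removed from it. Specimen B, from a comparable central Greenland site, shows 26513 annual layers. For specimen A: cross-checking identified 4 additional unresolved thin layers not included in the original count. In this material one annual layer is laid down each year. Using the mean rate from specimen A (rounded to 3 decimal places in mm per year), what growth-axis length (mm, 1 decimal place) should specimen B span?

Specimen A: correcting the raw count gives 36596 − 6 + 4 = 36594 true annual layers.
A: 43298.6 mm over 36594 years gives 43298.6 / 36594 ≈ 1.183 mm/yr.
Length of B = 1.183 × 26513 = 31364.9 mm.

31364.9 mm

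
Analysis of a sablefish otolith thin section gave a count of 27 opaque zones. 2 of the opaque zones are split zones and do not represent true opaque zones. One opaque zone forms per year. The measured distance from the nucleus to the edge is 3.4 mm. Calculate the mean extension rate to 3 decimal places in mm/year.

Adjusted count: 27 − 2 = 25 opaque zones.
Mean rate = 3.4 mm / 25 years ≈ 0.136 mm/year.

0.136 mm/year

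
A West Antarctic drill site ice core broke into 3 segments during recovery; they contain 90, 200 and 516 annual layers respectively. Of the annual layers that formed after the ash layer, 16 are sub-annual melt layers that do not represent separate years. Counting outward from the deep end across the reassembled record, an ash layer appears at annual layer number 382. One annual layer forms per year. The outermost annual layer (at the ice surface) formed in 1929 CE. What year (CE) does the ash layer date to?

1521 CE

Total annual layers = 90 + 200 + 516 = 806.
806 − 382 = 424 annual layers lie beyond the ash layer toward the ice surface.
Removing the 16 false annual layers leaves 424 − 16 = 408 true annual layers beyond the ash layer.
Counting back 408 years from 1929 CE places the ash layer in 1929 − 408 = 1521 CE.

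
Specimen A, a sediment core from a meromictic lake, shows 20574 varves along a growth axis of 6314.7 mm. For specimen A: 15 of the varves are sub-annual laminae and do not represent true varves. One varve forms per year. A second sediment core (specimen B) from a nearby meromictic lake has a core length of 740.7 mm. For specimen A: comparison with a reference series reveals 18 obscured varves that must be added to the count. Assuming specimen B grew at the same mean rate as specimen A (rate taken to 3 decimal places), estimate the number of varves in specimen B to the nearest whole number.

2413 varves

Specimen A: adjusted count: 20574 − 15 + 18 = 20577 varves.
A: Extension rate ≈ 6314.7 / 20577 = 0.307 mm per year.
Specimen B: 740.7 mm / 0.307 mm per year = 2412.70 years ≈ 2413 varves.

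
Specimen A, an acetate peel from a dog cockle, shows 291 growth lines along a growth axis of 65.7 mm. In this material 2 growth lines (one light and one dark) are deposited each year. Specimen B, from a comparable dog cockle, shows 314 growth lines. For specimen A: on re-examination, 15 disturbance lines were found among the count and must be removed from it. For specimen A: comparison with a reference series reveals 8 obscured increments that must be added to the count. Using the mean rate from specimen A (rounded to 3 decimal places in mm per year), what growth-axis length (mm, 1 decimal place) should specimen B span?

Specimen A: correcting the raw count gives 291 − 15 + 8 = 284 true growth lines.
Specimen A: with 2 growth lines per year, 284 / 2 = 142 years.
A: Extension rate ≈ 65.7 / 142 = 0.463 mm/yr.
Specimen B: with 2 growth lines per year, 314 / 2 = 157 years. B's length ≈ 0.463 × 157 = 72.7 mm.

72.7 mm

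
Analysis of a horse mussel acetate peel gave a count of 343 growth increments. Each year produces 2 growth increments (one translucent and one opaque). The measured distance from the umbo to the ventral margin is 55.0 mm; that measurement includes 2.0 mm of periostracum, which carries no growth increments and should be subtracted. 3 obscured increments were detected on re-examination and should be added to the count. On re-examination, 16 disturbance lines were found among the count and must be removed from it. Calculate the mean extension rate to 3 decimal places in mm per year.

0.321 mm per year

Correcting the raw count gives 343 − 16 + 3 = 330 true growth increments.
330 growth increments at 2 per year is 330 / 2 = 165 years.
The growth record spans 55.0 − 2.0 = 53.0 mm.
53.0 mm over 165 years gives 53.0 / 165 ≈ 0.321 mm per year.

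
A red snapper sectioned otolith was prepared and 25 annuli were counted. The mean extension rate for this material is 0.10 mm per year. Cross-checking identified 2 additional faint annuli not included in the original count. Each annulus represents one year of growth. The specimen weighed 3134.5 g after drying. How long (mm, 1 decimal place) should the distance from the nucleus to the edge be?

2.7 mm

True annulus count = 25 + 2 = 27.
Predicted length = 0.10 mm/year × 27 years = 2.7 mm.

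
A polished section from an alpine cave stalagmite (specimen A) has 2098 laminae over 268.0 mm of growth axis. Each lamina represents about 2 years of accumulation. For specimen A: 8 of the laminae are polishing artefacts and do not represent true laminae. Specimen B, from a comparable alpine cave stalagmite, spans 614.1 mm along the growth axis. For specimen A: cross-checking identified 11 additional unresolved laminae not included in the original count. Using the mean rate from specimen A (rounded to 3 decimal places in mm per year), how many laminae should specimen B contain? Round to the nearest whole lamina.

4798 laminae

Specimen A: true lamina count = 2098 − 8 + 11 = 2101.
Specimen A: 2101 laminae at 2 years each span 2101 × 2 = 4202 years.
A: 268.0 mm over 4202 years gives 268.0 / 4202 ≈ 0.064 mm/yr.
B spans 614.1 / 0.064 = 9595.31 years; at 2 years per lamina that is 9595.31 / 2 ≈ 4798 laminae.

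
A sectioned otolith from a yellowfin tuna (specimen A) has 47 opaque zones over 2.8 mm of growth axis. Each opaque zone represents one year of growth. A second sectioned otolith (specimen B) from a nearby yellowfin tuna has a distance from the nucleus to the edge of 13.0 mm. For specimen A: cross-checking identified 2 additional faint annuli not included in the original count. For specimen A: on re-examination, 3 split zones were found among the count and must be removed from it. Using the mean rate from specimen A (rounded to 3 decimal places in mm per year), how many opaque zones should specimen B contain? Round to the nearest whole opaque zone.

Specimen A: correcting the raw count gives 47 − 3 + 2 = 46 true opaque zones.
A: Mean rate = 2.8 mm / 46 years ≈ 0.061 mm/year.
Specimen B: 13.0 mm / 0.061 mm per year = 213.11 years ≈ 213 opaque zones.

213 opaque zones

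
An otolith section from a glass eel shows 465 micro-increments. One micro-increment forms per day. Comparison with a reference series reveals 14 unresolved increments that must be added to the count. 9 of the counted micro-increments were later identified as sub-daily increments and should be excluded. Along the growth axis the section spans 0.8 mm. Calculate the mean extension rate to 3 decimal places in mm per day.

0.002 mm per day

Correcting the raw count gives 465 − 9 + 14 = 470 true micro-increments.
Extension rate ≈ 0.8 / 470 = 0.002 mm per day.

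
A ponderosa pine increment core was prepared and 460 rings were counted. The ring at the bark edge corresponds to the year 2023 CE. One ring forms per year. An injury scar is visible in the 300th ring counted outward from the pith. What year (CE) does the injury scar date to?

1863 CE

The injury scar sits at ring 300 from the pith, so 460 − 300 = 160 rings formed after it.
The ring at the bark edge is 2023 CE, so the injury scar dates to 2023 − 160 = 1863 CE.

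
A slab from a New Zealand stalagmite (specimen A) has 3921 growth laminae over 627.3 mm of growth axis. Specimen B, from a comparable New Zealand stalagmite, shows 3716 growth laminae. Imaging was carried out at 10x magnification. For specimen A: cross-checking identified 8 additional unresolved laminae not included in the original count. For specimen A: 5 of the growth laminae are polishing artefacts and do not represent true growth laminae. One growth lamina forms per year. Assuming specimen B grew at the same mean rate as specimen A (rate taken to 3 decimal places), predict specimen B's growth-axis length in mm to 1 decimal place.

594.6 mm

Specimen A: after corrections the count is 3921 − 5 + 8 = 3924 growth laminae.
A: Mean rate = 627.3 mm / 3924 years ≈ 0.160 mm per year.
Length of B = 0.160 × 3716 = 594.6 mm.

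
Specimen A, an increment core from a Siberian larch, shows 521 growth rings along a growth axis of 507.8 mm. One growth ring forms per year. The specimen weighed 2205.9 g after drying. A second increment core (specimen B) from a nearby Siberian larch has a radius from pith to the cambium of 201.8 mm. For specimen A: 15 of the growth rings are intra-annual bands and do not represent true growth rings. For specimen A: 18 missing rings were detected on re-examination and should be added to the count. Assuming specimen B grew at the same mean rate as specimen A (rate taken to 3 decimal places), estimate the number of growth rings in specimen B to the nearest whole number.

Specimen A: after corrections the count is 521 − 15 + 18 = 524 growth rings.
A: Extension rate ≈ 507.8 / 524 = 0.969 mm per year.
Specimen B: 201.8 mm / 0.969 mm per year = 208.26 years ≈ 208 growth rings.

208 growth rings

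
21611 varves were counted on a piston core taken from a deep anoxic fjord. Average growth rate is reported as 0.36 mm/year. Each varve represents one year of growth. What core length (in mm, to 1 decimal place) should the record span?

The record spans 21611 years at 0.36 mm per year.
Length ≈ 0.36 × 21611 = 7780.0 mm.

7780.0 mm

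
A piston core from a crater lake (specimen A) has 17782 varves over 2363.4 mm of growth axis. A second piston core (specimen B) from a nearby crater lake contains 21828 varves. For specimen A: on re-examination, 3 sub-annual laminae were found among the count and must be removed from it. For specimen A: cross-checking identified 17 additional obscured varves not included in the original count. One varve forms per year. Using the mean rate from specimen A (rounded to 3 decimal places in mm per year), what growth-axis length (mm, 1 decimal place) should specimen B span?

Specimen A: adjusted count: 17782 − 3 + 17 = 17796 varves.
A: Extension rate ≈ 2363.4 / 17796 = 0.133 mm/year.
For B, 0.133 mm/year × 21828 years = 2903.1 mm.

2903.1 mm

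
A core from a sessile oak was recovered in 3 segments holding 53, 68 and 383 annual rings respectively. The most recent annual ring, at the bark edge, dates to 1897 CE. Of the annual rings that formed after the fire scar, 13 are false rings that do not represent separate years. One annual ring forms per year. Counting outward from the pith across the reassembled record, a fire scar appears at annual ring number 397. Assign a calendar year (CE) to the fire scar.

1803 CE

Total annual rings = 53 + 68 + 383 = 504.
504 − 397 = 107 annual rings lie beyond the fire scar toward the bark edge.
107 − 13 false = 94 true annual rings after the fire scar.
The annual ring at the bark edge is 1897 CE, so the fire scar dates to 1897 − 94 = 1803 CE.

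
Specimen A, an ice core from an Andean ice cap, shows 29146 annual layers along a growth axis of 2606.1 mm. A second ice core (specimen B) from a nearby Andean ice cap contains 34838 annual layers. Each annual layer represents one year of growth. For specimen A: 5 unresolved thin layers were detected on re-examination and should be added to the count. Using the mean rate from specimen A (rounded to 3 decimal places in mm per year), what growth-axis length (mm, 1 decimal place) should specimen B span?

3100.6 mm

Specimen A: correcting the raw count gives 29146 + 5 = 29151 true annual layers.
A: Mean rate = 2606.1 mm / 29151 years ≈ 0.089 mm per year.
Length of B = 0.089 × 34838 = 3100.6 mm.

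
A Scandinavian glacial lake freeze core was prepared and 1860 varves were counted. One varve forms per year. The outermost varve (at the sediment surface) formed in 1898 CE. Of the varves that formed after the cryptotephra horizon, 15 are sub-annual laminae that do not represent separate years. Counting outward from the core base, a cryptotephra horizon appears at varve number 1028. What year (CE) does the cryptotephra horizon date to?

Between varve 1028 and the sediment surface there are 1860 − 1028 = 832 varves.
Removing the 15 false varves leaves 832 − 15 = 817 true varves beyond the cryptotephra horizon.
1898 − 817 = 1081 CE.

1081 CE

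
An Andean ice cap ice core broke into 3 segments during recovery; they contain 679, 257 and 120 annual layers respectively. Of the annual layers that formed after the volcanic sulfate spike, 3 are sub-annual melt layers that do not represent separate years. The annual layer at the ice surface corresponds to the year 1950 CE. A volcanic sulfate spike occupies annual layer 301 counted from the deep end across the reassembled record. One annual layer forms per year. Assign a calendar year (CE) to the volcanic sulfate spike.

Total annual layers = 679 + 257 + 120 = 1056.
1056 − 301 = 755 annual layers lie beyond the volcanic sulfate spike toward the ice surface.
Removing the 3 false annual layers leaves 755 − 3 = 752 true annual layers beyond the volcanic sulfate spike.
Counting back 752 years from 1950 CE places the volcanic sulfate spike in 1950 − 752 = 1198 CE.

1198 CE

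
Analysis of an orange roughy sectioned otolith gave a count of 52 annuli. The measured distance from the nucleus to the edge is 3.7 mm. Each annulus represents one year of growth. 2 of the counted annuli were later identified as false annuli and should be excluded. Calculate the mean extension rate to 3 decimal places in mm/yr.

Adjusted count: 52 − 2 = 50 annuli.
3.7 mm over 50 years gives 3.7 / 50 ≈ 0.074 mm/yr.

0.074 mm/yr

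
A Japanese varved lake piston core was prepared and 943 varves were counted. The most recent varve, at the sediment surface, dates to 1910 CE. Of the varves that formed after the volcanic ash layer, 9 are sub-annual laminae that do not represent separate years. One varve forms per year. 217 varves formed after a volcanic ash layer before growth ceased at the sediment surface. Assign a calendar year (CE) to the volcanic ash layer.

1702 CE

217 varves post-date the volcanic ash layer.
Removing the 9 false varves leaves 217 − 9 = 208 true varves beyond the volcanic ash layer.
The varve at the sediment surface is 1910 CE, so the volcanic ash layer dates to 1910 − 208 = 1702 CE.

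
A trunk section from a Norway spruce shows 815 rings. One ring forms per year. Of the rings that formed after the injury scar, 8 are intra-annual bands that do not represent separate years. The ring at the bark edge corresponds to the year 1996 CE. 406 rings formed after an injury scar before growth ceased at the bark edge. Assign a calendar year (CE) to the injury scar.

1598 CE

There are 406 rings younger than the injury scar.
Removing the 8 false rings leaves 406 − 8 = 398 true rings beyond the injury scar.
Counting back 398 years from 1996 CE places the injury scar in 1996 − 398 = 1598 CE.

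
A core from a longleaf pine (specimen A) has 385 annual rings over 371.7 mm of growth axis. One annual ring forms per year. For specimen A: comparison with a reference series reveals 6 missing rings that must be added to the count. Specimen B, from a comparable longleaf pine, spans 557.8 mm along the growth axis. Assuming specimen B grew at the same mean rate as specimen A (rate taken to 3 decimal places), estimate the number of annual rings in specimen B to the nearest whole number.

587 annual rings

Specimen A: true annual ring count = 385 + 6 = 391.
A: Extension rate ≈ 371.7 / 391 = 0.951 mm/yr.
B spans 557.8 / 0.951 = 586.54 years ≈ 587 annual rings.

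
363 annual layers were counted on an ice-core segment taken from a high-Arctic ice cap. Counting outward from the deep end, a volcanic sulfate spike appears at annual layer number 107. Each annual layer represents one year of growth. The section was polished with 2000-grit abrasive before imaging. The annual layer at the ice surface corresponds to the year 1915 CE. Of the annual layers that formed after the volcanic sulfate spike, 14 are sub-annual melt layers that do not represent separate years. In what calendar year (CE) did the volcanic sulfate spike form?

1673 CE

363 − 107 = 256 annual layers lie beyond the volcanic sulfate spike toward the ice surface.
Excluding 14 false annual layers: 256 − 14 = 242.
1915 − 242 = 1673 CE.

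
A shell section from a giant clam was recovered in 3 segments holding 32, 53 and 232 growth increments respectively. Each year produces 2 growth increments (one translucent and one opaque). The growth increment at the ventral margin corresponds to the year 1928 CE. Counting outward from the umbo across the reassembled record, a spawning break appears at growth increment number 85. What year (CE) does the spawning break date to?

Total growth increments = 32 + 53 + 232 = 317.
Between growth increment 85 and the ventral margin there are 317 − 85 = 232 growth increments.
Dividing by 2 growth increments per year: 232 / 2 = 116 years.
The growth increment at the ventral margin is 1928 CE, so the spawning break dates to 1928 − 116 = 1812 CE.

1812 CE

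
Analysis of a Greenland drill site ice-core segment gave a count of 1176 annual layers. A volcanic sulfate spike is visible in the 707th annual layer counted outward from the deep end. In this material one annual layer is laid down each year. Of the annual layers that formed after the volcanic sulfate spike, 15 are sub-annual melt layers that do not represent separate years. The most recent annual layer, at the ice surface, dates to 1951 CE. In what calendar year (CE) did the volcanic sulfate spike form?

1497 CE

1176 − 707 = 469 annual layers lie beyond the volcanic sulfate spike toward the ice surface.
Removing the 15 false annual layers leaves 469 − 15 = 454 true annual layers beyond the volcanic sulfate spike.
1951 − 454 = 1497 CE.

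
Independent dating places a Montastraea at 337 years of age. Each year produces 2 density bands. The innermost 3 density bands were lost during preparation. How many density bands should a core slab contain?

671 density bands

Expected density bands: 337 × 2 = 674.
Subtracting the 3 density bands not captured gives 674 − 3 = 671 density bands in the record.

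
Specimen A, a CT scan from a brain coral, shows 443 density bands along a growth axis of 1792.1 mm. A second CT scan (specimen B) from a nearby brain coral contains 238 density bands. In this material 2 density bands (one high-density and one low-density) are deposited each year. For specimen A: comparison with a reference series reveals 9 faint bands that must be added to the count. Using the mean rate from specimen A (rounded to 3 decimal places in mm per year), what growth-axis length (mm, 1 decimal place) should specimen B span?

943.7 mm

Specimen A: true density band count = 443 + 9 = 452.
Specimen A: dividing by 2 density bands per year: 452 / 2 = 226 years.
A: 1792.1 mm over 226 years gives 1792.1 / 226 ≈ 7.930 mm/year.
Specimen B: 238 density bands at 2 per year is 238 / 2 = 119 years. Length of B = 7.930 × 119 = 943.7 mm.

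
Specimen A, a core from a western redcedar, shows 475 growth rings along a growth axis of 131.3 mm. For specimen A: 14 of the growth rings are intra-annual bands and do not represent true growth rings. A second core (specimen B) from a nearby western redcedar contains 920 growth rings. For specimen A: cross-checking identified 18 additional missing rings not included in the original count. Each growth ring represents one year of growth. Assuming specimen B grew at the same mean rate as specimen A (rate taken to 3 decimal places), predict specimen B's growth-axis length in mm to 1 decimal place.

Specimen A: true growth ring count = 475 − 14 + 18 = 479.
A: Extension rate ≈ 131.3 / 479 = 0.274 mm per year.
For B, 0.274 mm/year × 920 years = 252.1 mm.

252.1 mm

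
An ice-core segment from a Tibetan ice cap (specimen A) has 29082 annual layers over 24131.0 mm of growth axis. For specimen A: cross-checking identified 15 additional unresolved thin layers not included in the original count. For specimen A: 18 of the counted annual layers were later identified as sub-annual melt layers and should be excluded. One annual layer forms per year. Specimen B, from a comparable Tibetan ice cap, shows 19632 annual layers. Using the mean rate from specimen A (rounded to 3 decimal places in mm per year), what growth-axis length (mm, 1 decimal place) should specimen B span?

Specimen A: true annual layer count = 29082 − 18 + 15 = 29079.
A: Extension rate ≈ 24131.0 / 29079 = 0.830 mm/year.
For B, 0.830 mm/year × 19632 years = 16294.6 mm.

16294.6 mm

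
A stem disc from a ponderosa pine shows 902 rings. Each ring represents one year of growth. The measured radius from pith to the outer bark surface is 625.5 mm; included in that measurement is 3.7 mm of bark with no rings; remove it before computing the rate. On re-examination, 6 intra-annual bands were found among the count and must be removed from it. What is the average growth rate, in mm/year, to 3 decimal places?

True ring count = 902 − 6 = 896.
Removing the 3.7 mm offcut leaves 625.5 − 3.7 = 621.8 mm.
621.8 mm over 896 years gives 621.8 / 896 ≈ 0.694 mm/year.

0.694 mm/year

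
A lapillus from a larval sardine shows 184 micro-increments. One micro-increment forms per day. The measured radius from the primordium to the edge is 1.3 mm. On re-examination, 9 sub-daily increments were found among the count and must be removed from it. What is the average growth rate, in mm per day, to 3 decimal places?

0.007 mm per day

After corrections the count is 184 − 9 = 175 micro-increments.
Extension rate ≈ 1.3 / 175 = 0.007 mm per day.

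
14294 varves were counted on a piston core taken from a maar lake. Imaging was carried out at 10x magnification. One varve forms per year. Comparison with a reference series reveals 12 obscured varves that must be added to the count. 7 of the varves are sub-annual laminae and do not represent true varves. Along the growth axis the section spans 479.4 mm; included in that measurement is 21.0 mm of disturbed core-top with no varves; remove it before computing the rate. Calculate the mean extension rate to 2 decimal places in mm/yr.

After corrections the count is 14294 − 7 + 12 = 14299 varves.
Removing the 21.0 mm offcut leaves 479.4 − 21.0 = 458.4 mm.
Extension rate ≈ 458.4 / 14299 = 0.03 mm/yr.

0.03 mm/yr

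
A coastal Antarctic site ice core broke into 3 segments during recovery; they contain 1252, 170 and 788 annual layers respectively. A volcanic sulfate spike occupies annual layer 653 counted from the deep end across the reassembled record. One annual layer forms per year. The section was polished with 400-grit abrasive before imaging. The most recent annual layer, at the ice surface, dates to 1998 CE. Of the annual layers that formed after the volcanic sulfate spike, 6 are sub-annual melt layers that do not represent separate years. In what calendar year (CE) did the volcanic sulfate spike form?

Total annual layers = 1252 + 170 + 788 = 2210.
Between annual layer 653 and the ice surface there are 2210 − 653 = 1557 annual layers.
Removing the 6 false annual layers leaves 1557 − 6 = 1551 true annual layers beyond the volcanic sulfate spike.
Counting back 1551 years from 1998 CE places the volcanic sulfate spike in 1998 − 1551 = 447 CE.

447 CE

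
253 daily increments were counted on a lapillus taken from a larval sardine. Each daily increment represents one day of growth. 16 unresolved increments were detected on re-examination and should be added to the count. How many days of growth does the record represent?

Adjusted count: 253 + 16 = 269 daily increments.
One daily increment per day makes the duration 269 days.

269 days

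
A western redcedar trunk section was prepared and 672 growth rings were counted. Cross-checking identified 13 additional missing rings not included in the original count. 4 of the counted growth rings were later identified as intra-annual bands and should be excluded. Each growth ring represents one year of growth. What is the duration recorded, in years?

Adjusted count: 672 − 4 + 13 = 681 growth rings.
One growth ring per year makes the duration 681 years.

681 yr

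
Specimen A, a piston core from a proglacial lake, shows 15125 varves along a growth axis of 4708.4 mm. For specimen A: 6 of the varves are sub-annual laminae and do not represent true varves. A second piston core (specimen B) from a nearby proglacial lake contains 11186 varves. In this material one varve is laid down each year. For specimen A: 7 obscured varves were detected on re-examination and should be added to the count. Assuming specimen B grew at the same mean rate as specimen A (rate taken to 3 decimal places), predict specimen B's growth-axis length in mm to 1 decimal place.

Specimen A: adjusted count: 15125 − 6 + 7 = 15126 varves.
A: 4708.4 mm over 15126 years gives 4708.4 / 15126 ≈ 0.311 mm per year.
Length of B = 0.311 × 11186 = 3478.8 mm.

3478.8 mm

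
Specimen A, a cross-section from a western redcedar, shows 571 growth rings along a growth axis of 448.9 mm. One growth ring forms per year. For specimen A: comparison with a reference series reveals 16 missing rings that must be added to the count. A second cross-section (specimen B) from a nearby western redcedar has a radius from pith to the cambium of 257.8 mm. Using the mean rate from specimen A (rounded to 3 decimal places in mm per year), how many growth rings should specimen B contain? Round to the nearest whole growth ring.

Specimen A: adjusted count: 571 + 16 = 587 growth rings.
A: Extension rate ≈ 448.9 / 587 = 0.765 mm/yr.
For B, 257.8 / 0.765 = 336.99 years ≈ 337 growth rings.

337 growth rings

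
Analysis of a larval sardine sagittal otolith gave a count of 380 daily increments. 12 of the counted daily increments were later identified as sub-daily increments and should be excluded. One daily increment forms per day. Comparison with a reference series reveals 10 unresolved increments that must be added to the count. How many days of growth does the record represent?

378 d

Correcting the raw count gives 380 − 12 + 10 = 378 true daily increments.
One daily increment per day makes the duration 378 days.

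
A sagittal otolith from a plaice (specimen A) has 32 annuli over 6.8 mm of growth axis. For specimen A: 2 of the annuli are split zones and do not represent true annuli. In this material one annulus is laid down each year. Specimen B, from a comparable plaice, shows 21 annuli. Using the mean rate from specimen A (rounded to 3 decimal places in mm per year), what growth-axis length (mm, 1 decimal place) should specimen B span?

4.8 mm

Specimen A: after corrections the count is 32 − 2 = 30 annuli.
A: Extension rate ≈ 6.8 / 30 = 0.227 mm per year.
B's length ≈ 0.227 × 21 = 4.8 mm.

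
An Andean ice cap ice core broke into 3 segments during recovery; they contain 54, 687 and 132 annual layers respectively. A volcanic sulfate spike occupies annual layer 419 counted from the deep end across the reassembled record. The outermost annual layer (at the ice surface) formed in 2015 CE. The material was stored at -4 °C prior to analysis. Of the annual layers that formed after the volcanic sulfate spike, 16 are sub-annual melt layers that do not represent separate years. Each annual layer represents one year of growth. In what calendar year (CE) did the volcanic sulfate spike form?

1577 CE

Total annual layers = 54 + 687 + 132 = 873.
Between annual layer 419 and the ice surface there are 873 − 419 = 454 annual layers.
Removing the 16 false annual layers leaves 454 − 16 = 438 true annual layers beyond the volcanic sulfate spike.
2015 − 438 = 1577 CE.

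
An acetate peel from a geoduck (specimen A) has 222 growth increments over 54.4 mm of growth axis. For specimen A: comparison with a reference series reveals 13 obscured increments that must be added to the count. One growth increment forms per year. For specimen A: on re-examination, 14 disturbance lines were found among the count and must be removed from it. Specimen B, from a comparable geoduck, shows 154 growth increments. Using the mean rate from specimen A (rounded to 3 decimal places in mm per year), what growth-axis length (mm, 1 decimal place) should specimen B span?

Specimen A: correcting the raw count gives 222 − 14 + 13 = 221 true growth increments.
A: 54.4 mm over 221 years gives 54.4 / 221 ≈ 0.246 mm/year.
Length of B = 0.246 × 154 = 37.9 mm.

37.9 mm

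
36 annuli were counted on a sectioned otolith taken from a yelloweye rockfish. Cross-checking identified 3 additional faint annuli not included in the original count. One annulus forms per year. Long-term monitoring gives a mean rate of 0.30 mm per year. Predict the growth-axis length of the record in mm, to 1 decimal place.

Adjusted count: 36 + 3 = 39 annuli.
Predicted length = 0.30 mm/year × 39 years = 11.7 mm.

11.7 mm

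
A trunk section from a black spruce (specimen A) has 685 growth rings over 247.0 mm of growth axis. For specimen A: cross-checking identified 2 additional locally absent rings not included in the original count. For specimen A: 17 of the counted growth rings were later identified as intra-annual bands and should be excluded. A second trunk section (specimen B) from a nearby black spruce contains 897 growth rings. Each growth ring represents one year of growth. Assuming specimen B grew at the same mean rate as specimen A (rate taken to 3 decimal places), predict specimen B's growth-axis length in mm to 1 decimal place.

331.0 mm

Specimen A: after corrections the count is 685 − 17 + 2 = 670 growth rings.
A: 247.0 mm over 670 years gives 247.0 / 670 ≈ 0.369 mm/yr.
For B, 0.369 mm/year × 897 years = 331.0 mm.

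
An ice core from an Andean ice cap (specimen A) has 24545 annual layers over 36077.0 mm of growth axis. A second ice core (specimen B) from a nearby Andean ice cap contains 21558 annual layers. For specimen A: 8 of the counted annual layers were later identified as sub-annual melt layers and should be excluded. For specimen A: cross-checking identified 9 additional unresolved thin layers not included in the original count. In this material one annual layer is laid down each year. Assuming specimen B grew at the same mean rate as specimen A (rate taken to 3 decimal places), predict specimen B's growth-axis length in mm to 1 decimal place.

Specimen A: adjusted count: 24545 − 8 + 9 = 24546 annual layers.
A: Mean rate = 36077.0 mm / 24546 years ≈ 1.470 mm/yr.
Length of B = 1.470 × 21558 = 31690.3 mm.

31690.3 mm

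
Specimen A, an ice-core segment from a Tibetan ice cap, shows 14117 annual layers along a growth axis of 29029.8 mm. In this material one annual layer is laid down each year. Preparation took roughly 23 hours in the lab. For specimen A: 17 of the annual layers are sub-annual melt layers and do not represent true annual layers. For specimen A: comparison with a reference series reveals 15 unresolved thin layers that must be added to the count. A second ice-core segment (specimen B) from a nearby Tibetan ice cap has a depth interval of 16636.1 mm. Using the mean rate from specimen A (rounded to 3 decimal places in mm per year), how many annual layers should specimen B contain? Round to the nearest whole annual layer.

Specimen A: adjusted count: 14117 − 17 + 15 = 14115 annual layers.
A: 29029.8 mm over 14115 years gives 29029.8 / 14115 ≈ 2.057 mm/year.
B spans 16636.1 / 2.057 = 8087.55 years ≈ 8088 annual layers.

8088 annual layers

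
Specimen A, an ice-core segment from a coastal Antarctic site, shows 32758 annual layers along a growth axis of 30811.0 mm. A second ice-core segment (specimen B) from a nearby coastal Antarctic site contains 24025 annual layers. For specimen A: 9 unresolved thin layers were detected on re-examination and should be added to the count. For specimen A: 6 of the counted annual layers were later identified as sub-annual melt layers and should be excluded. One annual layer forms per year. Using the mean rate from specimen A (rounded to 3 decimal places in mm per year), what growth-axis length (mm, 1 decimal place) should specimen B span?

Specimen A: adjusted count: 32758 − 6 + 9 = 32761 annual layers.
A: Extension rate ≈ 30811.0 / 32761 = 0.940 mm/yr.
B's length ≈ 0.940 × 24025 = 22583.5 mm.

22583.5 mm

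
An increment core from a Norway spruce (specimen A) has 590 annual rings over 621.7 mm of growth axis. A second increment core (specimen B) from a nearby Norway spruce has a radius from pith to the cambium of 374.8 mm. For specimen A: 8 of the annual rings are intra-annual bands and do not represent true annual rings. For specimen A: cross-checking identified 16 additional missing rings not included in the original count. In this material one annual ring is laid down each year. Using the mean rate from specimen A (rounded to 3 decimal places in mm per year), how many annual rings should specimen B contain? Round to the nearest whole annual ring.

360 annual rings

Specimen A: after corrections the count is 590 − 8 + 16 = 598 annual rings.
A: Mean rate = 621.7 mm / 598 years ≈ 1.040 mm per year.
For B, 374.8 / 1.040 = 360.38 years ≈ 360 annual rings.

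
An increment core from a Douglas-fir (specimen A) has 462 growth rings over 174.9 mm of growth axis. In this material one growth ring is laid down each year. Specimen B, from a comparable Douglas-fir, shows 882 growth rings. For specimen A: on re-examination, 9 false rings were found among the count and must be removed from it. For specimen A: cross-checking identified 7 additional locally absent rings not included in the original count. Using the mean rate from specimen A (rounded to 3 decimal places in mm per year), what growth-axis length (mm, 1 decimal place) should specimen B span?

335.2 mm

Specimen A: adjusted count: 462 − 9 + 7 = 460 growth rings.
A: 174.9 mm over 460 years gives 174.9 / 460 ≈ 0.380 mm/year.
B's length ≈ 0.380 × 882 = 335.2 mm.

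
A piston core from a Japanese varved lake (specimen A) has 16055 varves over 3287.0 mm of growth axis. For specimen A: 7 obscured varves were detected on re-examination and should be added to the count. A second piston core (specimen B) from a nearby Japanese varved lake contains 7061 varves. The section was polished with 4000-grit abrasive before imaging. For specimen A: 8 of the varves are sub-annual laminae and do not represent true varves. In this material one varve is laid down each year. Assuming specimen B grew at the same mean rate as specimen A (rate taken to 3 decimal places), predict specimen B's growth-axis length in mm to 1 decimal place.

Specimen A: after corrections the count is 16055 − 8 + 7 = 16054 varves.
A: 3287.0 mm over 16054 years gives 3287.0 / 16054 ≈ 0.205 mm/yr.
For B, 0.205 mm/year × 7061 years = 1447.5 mm.

1447.5 mm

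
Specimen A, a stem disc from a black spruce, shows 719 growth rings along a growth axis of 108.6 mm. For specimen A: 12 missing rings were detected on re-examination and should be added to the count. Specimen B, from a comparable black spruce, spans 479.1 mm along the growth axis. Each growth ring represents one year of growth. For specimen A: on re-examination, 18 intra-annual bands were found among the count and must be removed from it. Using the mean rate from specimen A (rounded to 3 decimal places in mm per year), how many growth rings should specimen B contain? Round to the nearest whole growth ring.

3152 growth rings

Specimen A: correcting the raw count gives 719 − 18 + 12 = 713 true growth rings.
A: 108.6 mm over 713 years gives 108.6 / 713 ≈ 0.152 mm per year.
Specimen B: 479.1 mm / 0.152 mm per year = 3151.97 years ≈ 3152 growth rings.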